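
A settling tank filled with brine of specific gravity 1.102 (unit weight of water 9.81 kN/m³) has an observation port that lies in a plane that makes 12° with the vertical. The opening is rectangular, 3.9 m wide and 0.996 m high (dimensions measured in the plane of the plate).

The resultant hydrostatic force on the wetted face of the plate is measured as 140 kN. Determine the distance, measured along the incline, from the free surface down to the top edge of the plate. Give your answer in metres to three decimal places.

y_top ≈ 2.910 m

γ = 1.102 × 9.81 = 10.81062 kN/m³.
A = 3.9 × 0.996 = 3.8844 m².
From F = γ·h_c·A, the centroid depth is h_c = 140/(10.81062 × 3.8844) = 3.33391 m.
The plate makes 12° with the vertical, i.e. θ = 90° − 12° = 78° to the horizontal. Measuring y along the incline from the free-surface line, vertical depth h = y·sinθ with sinθ = 0.978148.
Along the incline, y_c = h_c/sinθ = 3.33391/0.978148 = 3.40839 m.
The centroid lies 0.996/2 = 0.498 m below the top edge, so the top edge sits at y_top = 3.40839 − 0.498 = 2.91039 m along the incline.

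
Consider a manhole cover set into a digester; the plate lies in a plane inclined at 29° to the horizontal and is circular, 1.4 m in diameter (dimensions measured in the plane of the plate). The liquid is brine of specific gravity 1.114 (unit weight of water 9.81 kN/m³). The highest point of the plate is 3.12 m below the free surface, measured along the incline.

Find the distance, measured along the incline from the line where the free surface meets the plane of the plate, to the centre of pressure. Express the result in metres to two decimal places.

y_p = 3.85 m

γ = 1.114 × 9.81 = 10.92834 kN/m³.
Let θ = 29° be the plate's angle to the horizontal; measure y along the incline from where the plane meets the free surface. Vertical depth h = y·sinθ with sinθ = 0.484810.
The centroid is at the centre, 0.7 m below the top of the plate, so y_c = 3.12 + 0.7 = 3.82 m and h_c = 3.82 × 0.484810 = 1.85197 m.
A = π(0.7)² = 1.53938 m².
Resultant F = γ·h_c·A = 10.92834 × 1.85197 × 1.53938 = 31.1554 kN.
I_c = πr⁴/4 = π × 0.7⁴/4 = 0.188574 m⁴.
Centre of pressure: y_p = y_c + I_c/(y_c·A) = 3.82 + 0.188574/(3.82 × 1.53938) = 3.82 + 0.0320681 = 3.85207 m along the plane.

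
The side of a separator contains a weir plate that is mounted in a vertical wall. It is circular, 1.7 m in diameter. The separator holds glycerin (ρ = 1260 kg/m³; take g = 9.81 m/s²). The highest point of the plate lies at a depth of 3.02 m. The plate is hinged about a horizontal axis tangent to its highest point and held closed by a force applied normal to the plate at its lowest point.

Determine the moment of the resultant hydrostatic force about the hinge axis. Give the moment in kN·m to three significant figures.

M ≈ 97.4 kN·m

γ = ρg = 1260 × 9.81 / 1000 = 12.3606 kN/m³.
The centroid is at the centre, 0.85 m below the top of the plate, so the centroid depth is h_c = 3.02 + 0.85 = 3.87 m.
A = π(0.85)² = 2.2698 m².
Resultant F = γ·h_c·A = 12.3606 × 3.87 × 2.2698 = 108.577 kN.
I_c = πr⁴/4 = π × 0.85⁴/4 = 0.409983 m⁴.
Centre of pressure: y_p = y_c + I_c/(y_c·A) = 3.87 + 0.409983/(3.87 × 2.2698) = 3.87 + 0.0466732 = 3.91667 m along the plane.
The resultant acts 0.85 + 0.0466732 = 0.896673 m (along the plate) below the hinge at the top edge, so the moment about the hinge is M = F × 0.896673 = 108.577 × 0.896673 = 97.3581 kN·m.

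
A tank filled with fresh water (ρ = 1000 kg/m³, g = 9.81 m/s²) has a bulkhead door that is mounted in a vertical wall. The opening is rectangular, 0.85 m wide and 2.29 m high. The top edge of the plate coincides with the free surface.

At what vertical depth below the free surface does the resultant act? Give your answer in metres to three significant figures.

γ = ρg = 1000 × 9.81 = 9810 N/m³ = 9.81 kN/m³.
The centroid lies 2.29/2 = 1.145 m below the top edge, so the centroid depth is h_c = 1.145 m.
A = 0.85 × 2.29 = 1.9465 m².
Resultant F = γ·h_c·A = 9.81 × 1.145 × 1.9465 = 21.864 kN.
I_c = b·h³/12 = 0.85 × 2.29³/12 = 0.850637 m⁴.
Centre of pressure: y_p = y_c + I_c/(y_c·A) = 1.145 + 0.850637/(1.145 × 1.9465) = 1.145 + 0.381667 = 1.52667 m along the plane.

h_p = 1.53 m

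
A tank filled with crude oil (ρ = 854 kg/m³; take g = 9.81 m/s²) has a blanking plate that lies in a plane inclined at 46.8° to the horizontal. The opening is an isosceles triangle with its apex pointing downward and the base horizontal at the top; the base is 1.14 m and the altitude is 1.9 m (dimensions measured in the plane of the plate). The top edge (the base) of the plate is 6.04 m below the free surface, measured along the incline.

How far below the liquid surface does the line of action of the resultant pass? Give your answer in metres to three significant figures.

h_p = 4.89 m

γ = ρg = 854 × 9.81 / 1000 = 8.37774 kN/m³.
Let θ = 46.8° be the plate's angle to the horizontal; measure y along the incline from where the plane meets the free surface. Vertical depth h = y·sinθ with sinθ = 0.728969.
With the apex down, the centroid sits h/3 = 1.9/3 = 0.633333 m below the base (the top edge), so y_c = 6.04 + 0.633333 = 6.67333 m and h_c = 6.67333 × 0.728969 = 4.86465 m.
A = ½ × 1.14 × 1.9 = 1.083 m².
Resultant F = γ·h_c·A = 8.37774 × 4.86465 × 1.083 = 44.1374 kN.
I_c = b·h³/36 = 1.14 × 1.9³/36 = 0.217202 m⁴.
Centre of pressure: y_p = y_c + I_c/(y_c·A) = 6.67333 + 0.217202/(6.67333 × 1.083) = 6.67333 + 0.0300533 = 6.70338 m along the plane.
Vertically, h_p = y_p·sinθ = 6.70338 × 0.728969 = 4.88656 m.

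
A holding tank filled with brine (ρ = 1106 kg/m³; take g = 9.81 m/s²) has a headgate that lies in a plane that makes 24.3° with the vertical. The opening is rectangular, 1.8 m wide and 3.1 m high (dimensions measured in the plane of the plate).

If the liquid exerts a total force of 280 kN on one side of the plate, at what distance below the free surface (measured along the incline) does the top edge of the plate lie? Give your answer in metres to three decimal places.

y_top ≈ 3.524 m

γ = ρg = 1106 × 9.81 / 1000 = 10.84986 kN/m³.
A = 1.8 × 3.1 = 5.58 m².
From F = γ·h_c·A, the centroid depth is h_c = 280/(10.84986 × 5.58) = 4.62487 m.
The plate makes 24.3° with the vertical, i.e. θ = 90° − 24.3° = 65.7° to the horizontal. Measuring y along the incline from the free-surface line, vertical depth h = y·sinθ with sinθ = 0.911403.
Along the incline, y_c = h_c/sinθ = 4.62487/0.911403 = 5.07445 m.
The centroid lies 3.1/2 = 1.55 m below the top edge, so the top edge sits at y_top = 5.07445 − 1.55 = 3.52445 m along the incline.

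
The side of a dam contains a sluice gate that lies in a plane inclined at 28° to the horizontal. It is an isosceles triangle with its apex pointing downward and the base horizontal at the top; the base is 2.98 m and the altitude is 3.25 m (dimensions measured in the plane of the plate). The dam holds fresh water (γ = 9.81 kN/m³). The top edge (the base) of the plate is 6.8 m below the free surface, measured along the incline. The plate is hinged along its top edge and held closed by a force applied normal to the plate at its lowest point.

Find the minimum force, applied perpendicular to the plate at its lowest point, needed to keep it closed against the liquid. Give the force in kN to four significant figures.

γ = 9.81 kN/m³.
Let θ = 28° be the plate's angle to the horizontal; measure y along the incline from where the plane meets the free surface. Vertical depth h = y·sinθ with sinθ = 0.469472.
With the apex down, the centroid sits h/3 = 3.25/3 = 1.08333 m below the base (the top edge), so y_c = 6.8 + 1.08333 = 7.88333 m and h_c = 7.88333 × 0.469472 = 3.701 m.
A = ½ × 2.98 × 3.25 = 4.8425 m².
Resultant F = γ·h_c·A = 9.81 × 3.701 × 4.8425 = 175.816 kN.
I_c = b·h³/36 = 2.98 × 3.25³/36 = 2.84161 m⁴.
Centre of pressure: y_p = y_c + I_c/(y_c·A) = 7.88333 + 2.84161/(7.88333 × 4.8425) = 7.88333 + 0.0744364 = 7.95777 m along the plane.
The resultant acts 1.08333 + 0.0744364 = 1.15777 m (along the plate) below the hinge at the top edge, so the moment about the hinge is M = F × 1.15777 = 175.816 × 1.15777 = 203.554 kN·m.
A normal force at the bottom, 3.25 m from the hinge, must supply this moment: P = 203.554/3.25 = 62.632 kN.

P ≈ 62.63 kN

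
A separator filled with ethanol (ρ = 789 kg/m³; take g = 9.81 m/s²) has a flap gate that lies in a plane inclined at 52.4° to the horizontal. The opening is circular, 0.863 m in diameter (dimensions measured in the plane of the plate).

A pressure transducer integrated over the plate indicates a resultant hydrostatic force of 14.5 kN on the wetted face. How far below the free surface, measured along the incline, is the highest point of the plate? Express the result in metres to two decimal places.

y_top ≈ 3.61 m

γ = ρg = 789 × 9.81 / 1000 = 7.74009 kN/m³.
A = π(0.4315)² = 0.58494 m².
From F = γ·h_c·A, the centroid depth is h_c = 14.5/(7.74009 × 0.58494) = 3.20266 m.
Let θ = 52.4° be the plate's angle to the horizontal; measure y along the incline from where the plane meets the free surface. Vertical depth h = y·sinθ with sinθ = 0.792290.
Along the incline, y_c = h_c/sinθ = 3.20266/0.792290 = 4.04228 m.
The centroid is at the centre, 0.4315 m below the top of the plate, so the highest point sits at y_top = 4.04228 − 0.4315 = 3.61078 m along the incline.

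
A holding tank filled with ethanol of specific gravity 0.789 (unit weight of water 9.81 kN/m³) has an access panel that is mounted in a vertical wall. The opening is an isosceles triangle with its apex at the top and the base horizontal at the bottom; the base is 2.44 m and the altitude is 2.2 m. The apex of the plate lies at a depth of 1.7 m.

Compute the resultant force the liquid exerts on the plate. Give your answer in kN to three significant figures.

γ = 0.789 × 9.81 = 7.74009 kN/m³.
With the apex up, the centroid sits 2h/3 = 2 × 2.2/3 = 1.46667 m below the apex, so the centroid depth is h_c = 1.7 + 1.46667 = 3.16667 m.
A = ½ × 2.44 × 2.2 = 2.684 m².
Resultant F = γ·h_c·A = 7.74009 × 3.16667 × 2.684 = 65.7857 kN.

F ≈ 65.8 kN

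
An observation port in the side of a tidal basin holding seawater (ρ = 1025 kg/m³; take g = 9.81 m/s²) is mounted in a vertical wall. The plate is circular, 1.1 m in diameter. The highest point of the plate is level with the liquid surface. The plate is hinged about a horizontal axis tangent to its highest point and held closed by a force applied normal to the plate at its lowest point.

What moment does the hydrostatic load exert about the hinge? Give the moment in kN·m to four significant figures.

γ = ρg = 1025 × 9.81 / 1000 = 10.05525 kN/m³.
The centroid is at the centre, 0.55 m below the top of the plate, so the centroid depth is h_c = 0.55 m.
A = π(0.55)² = 0.950332 m².
Resultant F = γ·h_c·A = 10.05525 × 0.55 × 0.950332 = 5.2557 kN.
I_c = πr⁴/4 = π × 0.55⁴/4 = 0.0718688 m⁴.
Centre of pressure: y_p = y_c + I_c/(y_c·A) = 0.55 + 0.0718688/(0.55 × 0.950332) = 0.55 + 0.1375 = 0.6875 m along the plane.
The resultant acts 0.55 + 0.1375 = 0.6875 m (along the plate) below the hinge at the top edge, so the moment about the hinge is M = F × 0.6875 = 5.2557 × 0.6875 = 3.61329 kN·m.

M ≈ 3.613 kN·m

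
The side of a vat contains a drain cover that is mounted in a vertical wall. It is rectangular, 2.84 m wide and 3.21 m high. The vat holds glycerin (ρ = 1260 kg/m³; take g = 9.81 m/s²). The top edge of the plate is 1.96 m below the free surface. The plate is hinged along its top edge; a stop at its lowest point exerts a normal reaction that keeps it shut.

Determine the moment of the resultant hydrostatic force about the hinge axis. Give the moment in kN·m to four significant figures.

M ≈ 741.5 kN·m

γ = ρg = 1260 × 9.81 / 1000 = 12.3606 kN/m³.
The centroid lies 3.21/2 = 1.605 m below the top edge, so the centroid depth is h_c = 1.96 + 1.605 = 3.565 m.
A = 2.84 × 3.21 = 9.1164 m².
Resultant F = γ·h_c·A = 12.3606 × 3.565 × 9.1164 = 401.719 kN.
I_c = b·h³/12 = 2.84 × 3.21³/12 = 7.82802 m⁴.
Centre of pressure: y_p = y_c + I_c/(y_c·A) = 3.565 + 7.82802/(3.565 × 9.1164) = 3.565 + 0.240862 = 3.80586 m along the plane.
The resultant acts 1.605 + 0.240862 = 1.84586 m (along the plate) below the hinge at the top edge, so the moment about the hinge is M = F × 1.84586 = 401.719 × 1.84586 = 741.517 kN·m.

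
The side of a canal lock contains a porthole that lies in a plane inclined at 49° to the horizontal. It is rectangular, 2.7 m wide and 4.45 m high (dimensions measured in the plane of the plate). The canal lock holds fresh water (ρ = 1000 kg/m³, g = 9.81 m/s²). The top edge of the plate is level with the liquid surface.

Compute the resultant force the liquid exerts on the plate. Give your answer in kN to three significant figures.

γ = ρg = 1000 × 9.81 = 9810 N/m³ = 9.81 kN/m³.
Let θ = 49° be the plate's angle to the horizontal; measure y along the incline from where the plane meets the free surface. Vertical depth h = y·sinθ with sinθ = 0.754710.
The centroid lies 4.45/2 = 2.225 m below the top edge, so y_c = 2.225 m and h_c = 2.225 × 0.754710 = 1.67923 m.
A = 2.7 × 4.45 = 12.015 m².
Resultant F = γ·h_c·A = 9.81 × 1.67923 × 12.015 = 197.926 kN.

F ≈ 198 kN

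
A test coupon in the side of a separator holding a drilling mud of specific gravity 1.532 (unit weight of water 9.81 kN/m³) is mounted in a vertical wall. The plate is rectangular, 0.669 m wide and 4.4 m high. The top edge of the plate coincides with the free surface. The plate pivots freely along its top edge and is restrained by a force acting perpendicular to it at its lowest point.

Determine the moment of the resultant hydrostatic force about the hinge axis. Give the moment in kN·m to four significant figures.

γ = 1.532 × 9.81 = 15.02892 kN/m³.
The centroid lies 4.4/2 = 2.2 m below the top edge, so the centroid depth is h_c = 2.2 m.
A = 0.669 × 4.4 = 2.9436 m².
Resultant F = γ·h_c·A = 15.02892 × 2.2 × 2.9436 = 97.3261 kN.
I_c = b·h³/12 = 0.669 × 4.4³/12 = 4.74901 m⁴.
Centre of pressure: y_p = y_c + I_c/(y_c·A) = 2.2 + 4.74901/(2.2 × 2.9436) = 2.2 + 0.733334 = 2.93333 m along the plane.
The resultant acts 2.2 + 0.733334 = 2.93333 m (along the plate) below the hinge at the top edge, so the moment about the hinge is M = F × 2.93333 = 97.3261 × 2.93333 = 285.49 kN·m.

M ≈ 285.5 kN·m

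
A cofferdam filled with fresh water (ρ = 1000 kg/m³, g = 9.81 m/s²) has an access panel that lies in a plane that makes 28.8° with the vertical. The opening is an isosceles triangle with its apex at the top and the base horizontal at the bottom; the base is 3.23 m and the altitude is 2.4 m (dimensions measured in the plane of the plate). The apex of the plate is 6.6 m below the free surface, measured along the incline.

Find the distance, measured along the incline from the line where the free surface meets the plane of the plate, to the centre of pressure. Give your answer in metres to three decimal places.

γ = ρg = 1000 × 9.81 = 9810 N/m³ = 9.81 kN/m³.
The plate makes 28.8° with the vertical, i.e. θ = 90° − 28.8° = 61.2° to the horizontal. Measuring y along the incline from the free-surface line, vertical depth h = y·sinθ with sinθ = 0.876307.
With the apex up, the centroid sits 2h/3 = 2 × 2.4/3 = 1.6 m below the apex, so y_c = 6.6 + 1.6 = 8.2 m and h_c = 8.2 × 0.876307 = 7.18572 m.
A = ½ × 3.23 × 2.4 = 3.876 m².
Resultant F = γ·h_c·A = 9.81 × 7.18572 × 3.876 = 273.227 kN.
I_c = b·h³/36 = 3.23 × 2.4³/36 = 1.24032 m⁴.
Centre of pressure: y_p = y_c + I_c/(y_c·A) = 8.2 + 1.24032/(8.2 × 3.876) = 8.2 + 0.0390244 = 8.23902 m along the plane.

y_p = 8.239 m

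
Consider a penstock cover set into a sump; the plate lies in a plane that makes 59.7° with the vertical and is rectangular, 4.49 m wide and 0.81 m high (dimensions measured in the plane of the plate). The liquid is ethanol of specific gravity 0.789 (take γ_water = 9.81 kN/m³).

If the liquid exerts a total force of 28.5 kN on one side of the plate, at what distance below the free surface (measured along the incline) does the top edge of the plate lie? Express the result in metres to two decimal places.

y_top ≈ 1.60 m

γ = 0.789 × 9.81 = 7.74009 kN/m³.
A = 4.49 × 0.81 = 3.6369 m².
From F = γ·h_c·A, the centroid depth is h_c = 28.5/(7.74009 × 3.6369) = 1.01244 m.
The plate makes 59.7° with the vertical, i.e. θ = 90° − 59.7° = 30.3° to the horizontal. Measuring y along the incline from the free-surface line, vertical depth h = y·sinθ with sinθ = 0.504528.
Along the incline, y_c = h_c/sinθ = 1.01244/0.504528 = 2.00671 m.
The centroid lies 0.81/2 = 0.405 m below the top edge, so the top edge sits at y_top = 2.00671 − 0.405 = 1.60171 m along the incline.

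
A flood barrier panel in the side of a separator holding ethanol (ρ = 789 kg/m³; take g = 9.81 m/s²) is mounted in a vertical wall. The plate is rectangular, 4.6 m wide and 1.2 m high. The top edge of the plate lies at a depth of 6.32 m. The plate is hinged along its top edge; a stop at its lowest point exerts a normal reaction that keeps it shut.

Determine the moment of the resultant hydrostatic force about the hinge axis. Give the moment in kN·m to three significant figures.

M ≈ 183 kN·m

γ = ρg = 789 × 9.81 / 1000 = 7.74009 kN/m³.
The centroid lies 1.2/2 = 0.6 m below the top edge, so the centroid depth is h_c = 6.32 + 0.6 = 6.92 m.
A = 4.6 × 1.2 = 5.52 m².
Resultant F = γ·h_c·A = 7.74009 × 6.92 × 5.52 = 295.659 kN.
I_c = b·h³/12 = 4.6 × 1.2³/12 = 0.6624 m⁴.
Centre of pressure: y_p = y_c + I_c/(y_c·A) = 6.92 + 0.6624/(6.92 × 5.52) = 6.92 + 0.017341 = 6.93734 m along the plane.
The resultant acts 0.6 + 0.017341 = 0.617341 m (along the plate) below the hinge at the top edge, so the moment about the hinge is M = F × 0.617341 = 295.659 × 0.617341 = 182.522 kN·m.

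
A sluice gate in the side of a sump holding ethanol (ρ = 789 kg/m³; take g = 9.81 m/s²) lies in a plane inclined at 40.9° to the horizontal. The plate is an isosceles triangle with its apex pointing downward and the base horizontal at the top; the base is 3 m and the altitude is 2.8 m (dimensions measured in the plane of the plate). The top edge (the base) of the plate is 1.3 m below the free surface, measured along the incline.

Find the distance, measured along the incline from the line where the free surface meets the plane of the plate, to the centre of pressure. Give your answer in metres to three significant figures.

γ = ρg = 789 × 9.81 / 1000 = 7.74009 kN/m³.
Let θ = 40.9° be the plate's angle to the horizontal; measure y along the incline from where the plane meets the free surface. Vertical depth h = y·sinθ with sinθ = 0.654741.
With the apex down, the centroid sits h/3 = 2.8/3 = 0.933333 m below the base (the top edge), so y_c = 1.3 + 0.933333 = 2.23333 m and h_c = 2.23333 × 0.654741 = 1.46225 m.
A = ½ × 3 × 2.8 = 4.2 m².
Resultant F = γ·h_c·A = 7.74009 × 1.46225 × 4.2 = 47.5354 kN.
I_c = b·h³/36 = 3 × 2.8³/36 = 1.82933 m⁴.
Centre of pressure: y_p = y_c + I_c/(y_c·A) = 2.23333 + 1.82933/(2.23333 × 4.2) = 2.23333 + 0.195025 = 2.42835 m along the plane.

y_p = 2.43 m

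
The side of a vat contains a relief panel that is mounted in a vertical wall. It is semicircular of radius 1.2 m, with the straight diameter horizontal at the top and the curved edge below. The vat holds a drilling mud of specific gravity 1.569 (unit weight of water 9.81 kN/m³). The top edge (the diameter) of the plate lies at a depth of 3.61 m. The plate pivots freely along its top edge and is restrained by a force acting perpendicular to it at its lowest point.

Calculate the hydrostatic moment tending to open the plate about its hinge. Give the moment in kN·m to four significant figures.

γ = 1.569 × 9.81 = 15.39189 kN/m³.
The centroid of a semicircle lies 4r/(3π) = 0.509296 m from the diameter, here below the top edge, so the centroid depth is h_c = 3.61 + 0.509296 = 4.1193 m.
A = πr²/2 = π × 1.2²/2 = 2.26195 m².
Resultant F = γ·h_c·A = 15.39189 × 4.1193 × 2.26195 = 143.416 kN.
I_c = (π/8 − 8/(9π))·r⁴ = 0.109757 × 1.2⁴ = 0.227592 m⁴.
Centre of pressure: y_p = y_c + I_c/(y_c·A) = 4.1193 + 0.227592/(4.1193 × 2.26195) = 4.1193 + 0.0244259 = 4.14373 m along the plane.
The resultant acts 0.509296 + 0.0244259 = 0.533722 m (along the plate) below the hinge at the top edge, so the moment about the hinge is M = F × 0.533722 = 143.416 × 0.533722 = 76.5443 kN·m.

M ≈ 76.54 kN·m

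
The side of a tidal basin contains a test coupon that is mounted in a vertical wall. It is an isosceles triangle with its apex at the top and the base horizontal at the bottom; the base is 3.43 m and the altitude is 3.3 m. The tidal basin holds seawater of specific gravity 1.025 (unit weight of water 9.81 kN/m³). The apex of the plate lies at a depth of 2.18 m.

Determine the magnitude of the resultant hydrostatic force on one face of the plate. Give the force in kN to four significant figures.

F ≈ 249.3 kN

γ = 1.025 × 9.81 = 10.05525 kN/m³.
With the apex up, the centroid sits 2h/3 = 2 × 3.3/3 = 2.2 m below the apex, so the centroid depth is h_c = 2.18 + 2.2 = 4.38 m.
A = ½ × 3.43 × 3.3 = 5.6595 m².
Resultant F = γ·h_c·A = 10.05525 × 4.38 × 5.6595 = 249.256 kN.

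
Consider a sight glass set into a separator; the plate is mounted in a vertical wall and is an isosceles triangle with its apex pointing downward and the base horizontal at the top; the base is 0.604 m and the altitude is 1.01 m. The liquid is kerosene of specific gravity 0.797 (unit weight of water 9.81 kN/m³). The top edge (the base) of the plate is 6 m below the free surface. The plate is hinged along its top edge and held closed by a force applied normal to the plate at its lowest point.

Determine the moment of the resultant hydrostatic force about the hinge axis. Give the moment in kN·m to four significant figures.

M ≈ 5.223 kN·m

γ = 0.797 × 9.81 = 7.81857 kN/m³.
With the apex down, the centroid sits h/3 = 1.01/3 = 0.336667 m below the base (the top edge), so the centroid depth is h_c = 6 + 0.336667 = 6.33667 m.
A = ½ × 0.604 × 1.01 = 0.30502 m².
Resultant F = γ·h_c·A = 7.81857 × 6.33667 × 0.30502 = 15.1118 kN.
I_c = b·h³/36 = 0.604 × 1.01³/36 = 0.0172862 m⁴.
Centre of pressure: y_p = y_c + I_c/(y_c·A) = 6.33667 + 0.0172862/(6.33667 × 0.30502) = 6.33667 + 0.00894355 = 6.34561 m along the plane.
The resultant acts 0.336667 + 0.00894355 = 0.345611 m (along the plate) below the hinge at the top edge, so the moment about the hinge is M = F × 0.345611 = 15.1118 × 0.345611 = 5.2228 kN·m.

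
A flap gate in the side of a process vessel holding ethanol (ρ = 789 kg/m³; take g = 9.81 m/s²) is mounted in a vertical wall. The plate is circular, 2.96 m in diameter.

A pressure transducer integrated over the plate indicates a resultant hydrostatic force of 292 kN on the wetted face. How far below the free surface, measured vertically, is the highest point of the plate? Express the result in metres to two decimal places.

γ = ρg = 789 × 9.81 / 1000 = 7.74009 kN/m³.
A = π(1.48)² = 6.88134 m².
From F = γ·h_c·A, the centroid depth is h_c = 292/(7.74009 × 6.88134) = 5.48231 m.
The centroid is at the centre, 1.48 m below the top of the plate, so the highest point sits at h_top = 5.48231 − 1.48 = 4.00231 m below the surface.

d_top ≈ 4.00 m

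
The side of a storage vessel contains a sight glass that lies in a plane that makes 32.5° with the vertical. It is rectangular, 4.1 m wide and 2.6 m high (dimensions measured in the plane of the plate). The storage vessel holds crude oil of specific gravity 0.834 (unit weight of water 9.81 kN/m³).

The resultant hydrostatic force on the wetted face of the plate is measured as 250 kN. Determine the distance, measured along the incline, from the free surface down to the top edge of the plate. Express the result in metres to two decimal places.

y_top ≈ 2.10 m

γ = 0.834 × 9.81 = 8.18154 kN/m³.
A = 4.1 × 2.6 = 10.66 m².
From F = γ·h_c·A, the centroid depth is h_c = 250/(8.18154 × 10.66) = 2.86647 m.
The plate makes 32.5° with the vertical, i.e. θ = 90° − 32.5° = 57.5° to the horizontal. Measuring y along the incline from the free-surface line, vertical depth h = y·sinθ with sinθ = 0.843391.
Along the incline, y_c = h_c/sinθ = 2.86647/0.843391 = 3.39874 m.
The centroid lies 2.6/2 = 1.3 m below the top edge, so the top edge sits at y_top = 3.39874 − 1.3 = 2.09874 m along the incline.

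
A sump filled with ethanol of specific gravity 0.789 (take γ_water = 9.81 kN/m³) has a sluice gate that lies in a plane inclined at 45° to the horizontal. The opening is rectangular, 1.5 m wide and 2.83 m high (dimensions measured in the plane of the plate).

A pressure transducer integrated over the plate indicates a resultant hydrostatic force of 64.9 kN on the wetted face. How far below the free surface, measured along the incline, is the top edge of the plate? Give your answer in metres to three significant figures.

γ = 0.789 × 9.81 = 7.74009 kN/m³.
A = 1.5 × 2.83 = 4.245 m².
From F = γ·h_c·A, the centroid depth is h_c = 64.9/(7.74009 × 4.245) = 1.97525 m.
Let θ = 45° be the plate's angle to the horizontal; measure y along the incline from where the plane meets the free surface. Vertical depth h = y·sinθ with sinθ = 0.707107.
Along the incline, y_c = h_c/sinθ = 1.97525/0.707107 = 2.79342 m.
The centroid lies 2.83/2 = 1.415 m below the top edge, so the top edge sits at y_top = 2.79342 − 1.415 = 1.37842 m along the incline.

y_top ≈ 1.38 m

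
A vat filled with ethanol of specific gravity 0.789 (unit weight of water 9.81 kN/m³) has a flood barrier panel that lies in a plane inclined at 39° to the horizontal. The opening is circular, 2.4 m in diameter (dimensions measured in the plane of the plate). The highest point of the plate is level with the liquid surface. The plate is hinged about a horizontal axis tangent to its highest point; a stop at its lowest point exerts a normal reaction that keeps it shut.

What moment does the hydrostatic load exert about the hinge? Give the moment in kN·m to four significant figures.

γ = 0.789 × 9.81 = 7.74009 kN/m³.
Let θ = 39° be the plate's angle to the horizontal; measure y along the incline from where the plane meets the free surface. Vertical depth h = y·sinθ with sinθ = 0.629320.
The centroid is at the centre, 1.2 m below the top of the plate, so y_c = 1.2 m and h_c = 1.2 × 0.629320 = 0.755184 m.
A = π(1.2)² = 4.52389 m².
Resultant F = γ·h_c·A = 7.74009 × 0.755184 × 4.52389 = 26.443 kN.
I_c = πr⁴/4 = π × 1.2⁴/4 = 1.6286 m⁴.
Centre of pressure: y_p = y_c + I_c/(y_c·A) = 1.2 + 1.6286/(1.2 × 4.52389) = 1.2 + 0.3 = 1.5 m along the plane.
The resultant acts 1.2 + 0.3 = 1.5 m (along the plate) below the hinge at the top edge, so the moment about the hinge is M = F × 1.5 = 26.443 × 1.5 = 39.6645 kN·m.

M ≈ 39.66 kN·m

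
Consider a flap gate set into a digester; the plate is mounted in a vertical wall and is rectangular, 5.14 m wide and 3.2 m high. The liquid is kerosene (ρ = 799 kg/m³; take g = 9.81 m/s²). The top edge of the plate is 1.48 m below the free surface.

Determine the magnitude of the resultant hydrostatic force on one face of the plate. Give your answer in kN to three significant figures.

γ = ρg = 799 × 9.81 / 1000 = 7.83819 kN/m³.
The centroid lies 3.2/2 = 1.6 m below the top edge, so the centroid depth is h_c = 1.48 + 1.6 = 3.08 m.
A = 5.14 × 3.2 = 16.448 m².
Resultant F = γ·h_c·A = 7.83819 × 3.08 × 16.448 = 397.081 kN.

F ≈ 397 kN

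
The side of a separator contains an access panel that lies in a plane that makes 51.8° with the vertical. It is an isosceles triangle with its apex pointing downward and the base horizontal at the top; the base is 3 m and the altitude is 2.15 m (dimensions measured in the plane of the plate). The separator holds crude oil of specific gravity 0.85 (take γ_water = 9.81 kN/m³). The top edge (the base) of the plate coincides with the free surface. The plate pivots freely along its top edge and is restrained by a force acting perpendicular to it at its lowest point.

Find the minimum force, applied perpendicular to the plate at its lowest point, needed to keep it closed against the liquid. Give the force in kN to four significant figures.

γ = 0.85 × 9.81 = 8.3385 kN/m³.
The plate makes 51.8° with the vertical, i.e. θ = 90° − 51.8° = 38.2° to the horizontal. Measuring y along the incline from the free-surface line, vertical depth h = y·sinθ with sinθ = 0.618408.
With the apex down, the centroid sits h/3 = 2.15/3 = 0.716667 m below the base (the top edge), so y_c = 0.716667 m and h_c = 0.716667 × 0.618408 = 0.443193 m.
A = ½ × 3 × 2.15 = 3.225 m².
Resultant F = γ·h_c·A = 8.3385 × 0.443193 × 3.225 = 11.9182 kN.
I_c = b·h³/36 = 3 × 2.15³/36 = 0.828198 m⁴.
Centre of pressure: y_p = y_c + I_c/(y_c·A) = 0.716667 + 0.828198/(0.716667 × 3.225) = 0.716667 + 0.358333 = 1.075 m along the plane.
The resultant acts 0.716667 + 0.358333 = 1.075 m (along the plate) below the hinge at the top edge, so the moment about the hinge is M = F × 1.075 = 11.9182 × 1.075 = 12.8121 kN·m.
A normal force at the bottom, 2.15 m from the hinge, must supply this moment: P = 12.8121/2.15 = 5.95912 kN.

P ≈ 5.959 kN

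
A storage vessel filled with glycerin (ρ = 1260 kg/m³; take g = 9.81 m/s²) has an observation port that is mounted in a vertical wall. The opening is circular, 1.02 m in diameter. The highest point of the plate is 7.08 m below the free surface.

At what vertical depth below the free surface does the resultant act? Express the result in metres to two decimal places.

γ = ρg = 1260 × 9.81 / 1000 = 12.3606 kN/m³.
The centroid is at the centre, 0.51 m below the top of the plate, so the centroid depth is h_c = 7.08 + 0.51 = 7.59 m.
A = π(0.51)² = 0.817128 m².
Resultant F = γ·h_c·A = 12.3606 × 7.59 × 0.817128 = 76.6605 kN.
I_c = πr⁴/4 = π × 0.51⁴/4 = 0.0531338 m⁴.
Centre of pressure: y_p = y_c + I_c/(y_c·A) = 7.59 + 0.0531338/(7.59 × 0.817128) = 7.59 + 0.0085672 = 7.59857 m along the plane.

h_p = 7.60 m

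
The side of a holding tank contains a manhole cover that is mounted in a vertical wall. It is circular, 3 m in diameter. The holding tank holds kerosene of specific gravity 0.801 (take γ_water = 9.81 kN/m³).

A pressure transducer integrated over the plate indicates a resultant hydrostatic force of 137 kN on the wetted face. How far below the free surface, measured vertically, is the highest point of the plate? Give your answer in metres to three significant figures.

γ = 0.801 × 9.81 = 7.85781 kN/m³.
A = π(1.5)² = 7.06858 m².
From F = γ·h_c·A, the centroid depth is h_c = 137/(7.85781 × 7.06858) = 2.46653 m.
The centroid is at the centre, 1.5 m below the top of the plate, so the highest point sits at h_top = 2.46653 − 1.5 = 0.96653 m below the surface.

d_top ≈ 0.967 m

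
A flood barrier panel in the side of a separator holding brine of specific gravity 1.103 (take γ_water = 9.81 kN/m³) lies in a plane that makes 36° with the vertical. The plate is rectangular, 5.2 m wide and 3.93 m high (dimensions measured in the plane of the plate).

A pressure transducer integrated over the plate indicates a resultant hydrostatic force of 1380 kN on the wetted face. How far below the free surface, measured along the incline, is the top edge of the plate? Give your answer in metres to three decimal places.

y_top ≈ 5.749 m

γ = 1.103 × 9.81 = 10.82043 kN/m³.
A = 5.2 × 3.93 = 20.436 m².
From F = γ·h_c·A, the centroid depth is h_c = 1380/(10.82043 × 20.436) = 6.24078 m.
The plate makes 36° with the vertical, i.e. θ = 90° − 36° = 54° to the horizontal. Measuring y along the incline from the free-surface line, vertical depth h = y·sinθ with sinθ = 0.809017.
Along the incline, y_c = h_c/sinθ = 6.24078/0.809017 = 7.71403 m.
The centroid lies 3.93/2 = 1.965 m below the top edge, so the top edge sits at y_top = 7.71403 − 1.965 = 5.74903 m along the incline.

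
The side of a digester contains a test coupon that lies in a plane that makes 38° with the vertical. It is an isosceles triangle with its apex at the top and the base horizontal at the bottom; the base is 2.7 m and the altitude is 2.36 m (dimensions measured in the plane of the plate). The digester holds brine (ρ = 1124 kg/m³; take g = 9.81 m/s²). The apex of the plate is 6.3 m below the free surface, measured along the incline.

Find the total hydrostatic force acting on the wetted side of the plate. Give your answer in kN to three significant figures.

γ = ρg = 1124 × 9.81 / 1000 = 11.02644 kN/m³.
The plate makes 38° with the vertical, i.e. θ = 90° − 38° = 52° to the horizontal. Measuring y along the incline from the free-surface line, vertical depth h = y·sinθ with sinθ = 0.788011.
With the apex up, the centroid sits 2h/3 = 2 × 2.36/3 = 1.57333 m below the apex, so y_c = 6.3 + 1.57333 = 7.87333 m and h_c = 7.87333 × 0.788011 = 6.20427 m.
A = ½ × 2.7 × 2.36 = 3.186 m².
Resultant F = γ·h_c·A = 11.02644 × 6.20427 × 3.186 = 217.957 kN.

F ≈ 218 kN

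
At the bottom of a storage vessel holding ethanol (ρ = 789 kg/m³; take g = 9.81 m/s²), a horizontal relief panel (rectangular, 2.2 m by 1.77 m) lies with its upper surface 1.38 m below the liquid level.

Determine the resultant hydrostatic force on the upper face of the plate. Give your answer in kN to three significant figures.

F ≈ 41.6 kN

γ = ρg = 789 × 9.81 / 1000 = 7.74009 kN/m³.
The plate is horizontal, so pressure is uniform at p = γ·h = 7.74009 × 1.38 = 10.6813 kN/m².
A = 2.2 × 1.77 = 3.894 m².
F = p·A = 10.6813 × 3.894 = 41.593 kN.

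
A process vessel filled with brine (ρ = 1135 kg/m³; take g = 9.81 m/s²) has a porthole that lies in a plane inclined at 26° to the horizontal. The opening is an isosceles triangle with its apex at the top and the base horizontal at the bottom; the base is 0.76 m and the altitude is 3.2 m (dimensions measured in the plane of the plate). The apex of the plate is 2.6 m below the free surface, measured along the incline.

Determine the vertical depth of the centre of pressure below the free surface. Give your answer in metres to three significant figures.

γ = ρg = 1135 × 9.81 / 1000 = 11.13435 kN/m³.
Let θ = 26° be the plate's angle to the horizontal; measure y along the incline from where the plane meets the free surface. Vertical depth h = y·sinθ with sinθ = 0.438371.
With the apex up, the centroid sits 2h/3 = 2 × 3.2/3 = 2.13333 m below the apex, so y_c = 2.6 + 2.13333 = 4.73333 m and h_c = 4.73333 × 0.438371 = 2.07495 m.
A = ½ × 0.76 × 3.2 = 1.216 m².
Resultant F = γ·h_c·A = 11.13435 × 2.07495 × 1.216 = 28.0935 kN.
I_c = b·h³/36 = 0.76 × 3.2³/36 = 0.691769 m⁴.
Centre of pressure: y_p = y_c + I_c/(y_c·A) = 4.73333 + 0.691769/(4.73333 × 1.216) = 4.73333 + 0.120188 = 4.85352 m along the plane.
Vertically, h_p = y_p·sinθ = 4.85352 × 0.438371 = 2.12764 m.

h_p = 2.13 m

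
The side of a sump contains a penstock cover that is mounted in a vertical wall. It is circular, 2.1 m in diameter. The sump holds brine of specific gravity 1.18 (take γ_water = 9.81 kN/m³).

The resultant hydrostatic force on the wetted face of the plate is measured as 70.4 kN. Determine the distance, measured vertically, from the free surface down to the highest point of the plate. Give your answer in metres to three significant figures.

γ = 1.18 × 9.81 = 11.5758 kN/m³.
A = π(1.05)² = 3.46361 m².
From F = γ·h_c·A, the centroid depth is h_c = 70.4/(11.5758 × 3.46361) = 1.75587 m.
The centroid is at the centre, 1.05 m below the top of the plate, so the highest point sits at h_top = 1.75587 − 1.05 = 0.70587 m below the surface.

d_top ≈ 0.706 m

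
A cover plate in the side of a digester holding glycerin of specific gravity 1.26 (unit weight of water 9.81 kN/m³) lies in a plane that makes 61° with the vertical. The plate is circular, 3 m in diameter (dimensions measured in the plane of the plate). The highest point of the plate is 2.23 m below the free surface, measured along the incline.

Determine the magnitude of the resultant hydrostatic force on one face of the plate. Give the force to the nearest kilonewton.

γ = 1.26 × 9.81 = 12.3606 kN/m³.
The plate makes 61° with the vertical, i.e. θ = 90° − 61° = 29° to the horizontal. Measuring y along the incline from the free-surface line, vertical depth h = y·sinθ with sinθ = 0.484810.
The centroid is at the centre, 1.5 m below the top of the plate, so y_c = 2.23 + 1.5 = 3.73 m and h_c = 3.73 × 0.484810 = 1.80834 m.
A = π(1.5)² = 7.06858 m².
Resultant F = γ·h_c·A = 12.3606 × 1.80834 × 7.06858 = 157.998 kN.

F ≈ 158 kN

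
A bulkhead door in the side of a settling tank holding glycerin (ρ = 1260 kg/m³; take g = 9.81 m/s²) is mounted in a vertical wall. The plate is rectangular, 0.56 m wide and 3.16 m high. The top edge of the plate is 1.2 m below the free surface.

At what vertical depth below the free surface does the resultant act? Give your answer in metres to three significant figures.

γ = ρg = 1260 × 9.81 / 1000 = 12.3606 kN/m³.
The centroid lies 3.16/2 = 1.58 m below the top edge, so the centroid depth is h_c = 1.2 + 1.58 = 2.78 m.
A = 0.56 × 3.16 = 1.7696 m².
Resultant F = γ·h_c·A = 12.3606 × 2.78 × 1.7696 = 60.8078 kN.
I_c = b·h³/12 = 0.56 × 3.16³/12 = 1.47254 m⁴.
Centre of pressure: y_p = y_c + I_c/(y_c·A) = 2.78 + 1.47254/(2.78 × 1.7696) = 2.78 + 0.299328 = 3.07933 m along the plane.

h_p = 3.08 m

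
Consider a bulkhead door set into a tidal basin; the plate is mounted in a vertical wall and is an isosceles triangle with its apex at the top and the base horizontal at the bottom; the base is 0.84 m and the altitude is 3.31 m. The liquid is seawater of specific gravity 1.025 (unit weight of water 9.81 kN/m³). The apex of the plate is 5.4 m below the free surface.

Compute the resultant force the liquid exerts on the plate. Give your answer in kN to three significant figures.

γ = 1.025 × 9.81 = 10.05525 kN/m³.
With the apex up, the centroid sits 2h/3 = 2 × 3.31/3 = 2.20667 m below the apex, so the centroid depth is h_c = 5.4 + 2.20667 = 7.60667 m.
A = ½ × 0.84 × 3.31 = 1.3902 m².
Resultant F = γ·h_c·A = 10.05525 × 7.60667 × 1.3902 = 106.332 kN.

F ≈ 106 kN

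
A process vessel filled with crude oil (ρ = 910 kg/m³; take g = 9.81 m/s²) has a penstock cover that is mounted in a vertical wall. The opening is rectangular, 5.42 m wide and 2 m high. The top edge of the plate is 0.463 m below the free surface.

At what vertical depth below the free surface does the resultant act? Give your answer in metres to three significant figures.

γ = ρg = 910 × 9.81 / 1000 = 8.9271 kN/m³.
The centroid lies 2/2 = 1 m below the top edge, so the centroid depth is h_c = 0.463 + 1 = 1.463 m.
A = 5.42 × 2 = 10.84 m².
Resultant F = γ·h_c·A = 8.9271 × 1.463 × 10.84 = 141.574 kN.
I_c = b·h³/12 = 5.42 × 2³/12 = 3.61333 m⁴.
Centre of pressure: y_p = y_c + I_c/(y_c·A) = 1.463 + 3.61333/(1.463 × 10.84) = 1.463 + 0.227842 = 1.69084 m along the plane.

h_p = 1.69 m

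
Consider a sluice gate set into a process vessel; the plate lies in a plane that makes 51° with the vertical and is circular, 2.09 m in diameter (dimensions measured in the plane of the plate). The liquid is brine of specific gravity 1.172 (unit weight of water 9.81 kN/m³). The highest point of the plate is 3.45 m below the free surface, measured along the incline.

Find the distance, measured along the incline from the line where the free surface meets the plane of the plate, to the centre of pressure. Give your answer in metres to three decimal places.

y_p = 4.556 m

γ = 1.172 × 9.81 = 11.49732 kN/m³.
The plate makes 51° with the vertical, i.e. θ = 90° − 51° = 39° to the horizontal. Measuring y along the incline from the free-surface line, vertical depth h = y·sinθ with sinθ = 0.629320.
The centroid is at the centre, 1.045 m below the top of the plate, so y_c = 3.45 + 1.045 = 4.495 m and h_c = 4.495 × 0.629320 = 2.82879 m.
A = π(1.045)² = 3.4307 m².
Resultant F = γ·h_c·A = 11.49732 × 2.82879 × 3.4307 = 111.578 kN.
I_c = πr⁴/4 = π × 1.045⁴/4 = 0.936602 m⁴.
Centre of pressure: y_p = y_c + I_c/(y_c·A) = 4.495 + 0.936602/(4.495 × 3.4307) = 4.495 + 0.0607355 = 4.55574 m along the plane.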